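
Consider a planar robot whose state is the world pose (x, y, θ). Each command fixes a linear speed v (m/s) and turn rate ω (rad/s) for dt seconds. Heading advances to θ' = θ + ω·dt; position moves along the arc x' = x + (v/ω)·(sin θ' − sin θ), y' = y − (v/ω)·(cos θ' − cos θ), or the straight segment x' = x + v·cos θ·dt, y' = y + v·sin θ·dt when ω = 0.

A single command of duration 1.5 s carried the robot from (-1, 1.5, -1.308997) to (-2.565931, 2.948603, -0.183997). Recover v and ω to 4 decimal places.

v = -1.5000, ω = 0.7500

Δθ = -0.183997 − -1.308997 = 1.125000
ω = Δθ/dt = 1.125000/1.5 = 0.7500
R = Δx/(sin θ' − sin θ) = -2.0000
v = R·ω = -2.0000·0.7500 = -1.5000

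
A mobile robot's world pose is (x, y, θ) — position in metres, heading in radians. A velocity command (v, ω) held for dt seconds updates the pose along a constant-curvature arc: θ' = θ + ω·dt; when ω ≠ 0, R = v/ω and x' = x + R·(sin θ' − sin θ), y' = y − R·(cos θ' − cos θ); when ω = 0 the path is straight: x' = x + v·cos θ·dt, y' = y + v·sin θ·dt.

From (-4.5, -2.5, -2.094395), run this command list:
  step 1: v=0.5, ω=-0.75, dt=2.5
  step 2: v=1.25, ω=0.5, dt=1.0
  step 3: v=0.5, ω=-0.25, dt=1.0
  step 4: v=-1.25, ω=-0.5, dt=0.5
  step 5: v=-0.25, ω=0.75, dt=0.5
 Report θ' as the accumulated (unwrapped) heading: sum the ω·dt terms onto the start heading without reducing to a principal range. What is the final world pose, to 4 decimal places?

(-6.4777, -2.2010, -3.5944)

step 1: θ'=-3.9694 (R=-0.6667) → pose (-5.5683, -2.6177, -3.9694)
step 2: θ'=-3.4694 (R=2.5000) → pose (-6.6045, -1.9420, -3.4694)
step 3: θ'=-3.7194 (R=-2.0000) → pose (-7.0530, -1.7238, -3.7194)
step 4: θ'=-3.9694 (R=2.5000) → pose (-6.5773, -2.1268, -3.9694)
step 5: θ'=-3.5944 (R=-0.3333) → pose (-6.4777, -2.2010, -3.5944)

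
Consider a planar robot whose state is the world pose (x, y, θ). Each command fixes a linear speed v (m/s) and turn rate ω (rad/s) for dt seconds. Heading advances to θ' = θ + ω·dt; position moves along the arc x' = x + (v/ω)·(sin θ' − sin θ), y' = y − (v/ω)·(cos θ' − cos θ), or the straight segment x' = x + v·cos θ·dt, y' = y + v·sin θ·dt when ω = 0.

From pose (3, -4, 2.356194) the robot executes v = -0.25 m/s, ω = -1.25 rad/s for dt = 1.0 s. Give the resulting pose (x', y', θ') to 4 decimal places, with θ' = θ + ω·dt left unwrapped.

(3.0374, -4.2310, 1.1062)

θ' = 2.3562 + -1.25·1.0 = 1.1062
R = v/ω = -0.25/-1.25 = 0.2000
x' = 3 + 0.2000·(sin 1.1062 − sin 2.3562) = 3.0374
y' = -4 − 0.2000·(cos 1.1062 − cos 2.3562) = -4.2310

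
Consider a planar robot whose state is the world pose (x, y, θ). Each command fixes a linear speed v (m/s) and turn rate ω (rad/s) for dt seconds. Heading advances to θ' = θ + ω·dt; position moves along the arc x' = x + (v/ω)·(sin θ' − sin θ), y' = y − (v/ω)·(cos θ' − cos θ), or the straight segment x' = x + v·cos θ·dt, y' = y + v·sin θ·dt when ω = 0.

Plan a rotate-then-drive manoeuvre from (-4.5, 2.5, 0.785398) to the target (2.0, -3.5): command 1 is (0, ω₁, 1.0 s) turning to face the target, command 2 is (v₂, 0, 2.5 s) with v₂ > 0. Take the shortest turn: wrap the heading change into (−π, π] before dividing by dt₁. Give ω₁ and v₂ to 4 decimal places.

heading to target = atan2(-3.5−2.5, 2−-4.5) = -0.7454
Δθ = wrap(-0.7454 − 0.7854) = -1.5308; ω₁ = Δθ/dt₁ = -1.5308
distance = √((2−-4.5)² + (-3.5−2.5)²) = 8.8459; v₂ = distance/dt₂ = 3.5384

ω₁ = -1.5308, v₂ = 3.5384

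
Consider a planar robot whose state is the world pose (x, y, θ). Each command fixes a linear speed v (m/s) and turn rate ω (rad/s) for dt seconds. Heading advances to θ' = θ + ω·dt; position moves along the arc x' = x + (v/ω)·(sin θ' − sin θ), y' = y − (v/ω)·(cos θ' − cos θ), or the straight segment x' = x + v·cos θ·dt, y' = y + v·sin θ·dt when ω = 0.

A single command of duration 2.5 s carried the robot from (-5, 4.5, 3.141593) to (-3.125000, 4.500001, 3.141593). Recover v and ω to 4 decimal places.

v = -0.7500, ω = 0.0000

Δθ = 3.141593 − 3.141593 = 0.000000
ω = Δθ/dt = 0.000000/2.5 = 0.0000
ω = 0 → v = (Δx·cos θ + Δy·sin θ)/dt = -0.7500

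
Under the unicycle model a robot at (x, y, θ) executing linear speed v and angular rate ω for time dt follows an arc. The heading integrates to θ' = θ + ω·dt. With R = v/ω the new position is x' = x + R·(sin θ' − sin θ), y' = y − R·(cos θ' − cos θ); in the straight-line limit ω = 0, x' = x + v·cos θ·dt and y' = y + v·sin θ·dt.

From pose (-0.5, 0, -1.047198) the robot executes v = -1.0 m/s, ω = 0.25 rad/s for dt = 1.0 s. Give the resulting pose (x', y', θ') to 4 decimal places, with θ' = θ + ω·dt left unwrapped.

(-1.1025, 0.7949, -0.7972)

θ' = -1.0472 + 0.25·1.0 = -0.7972
R = v/ω = -1.0/0.25 = -4.0000
x' = -0.5 + -4.0000·(sin -0.7972 − sin -1.0472) = -1.1025
y' = 0 − -4.0000·(cos -0.7972 − cos -1.0472) = 0.7949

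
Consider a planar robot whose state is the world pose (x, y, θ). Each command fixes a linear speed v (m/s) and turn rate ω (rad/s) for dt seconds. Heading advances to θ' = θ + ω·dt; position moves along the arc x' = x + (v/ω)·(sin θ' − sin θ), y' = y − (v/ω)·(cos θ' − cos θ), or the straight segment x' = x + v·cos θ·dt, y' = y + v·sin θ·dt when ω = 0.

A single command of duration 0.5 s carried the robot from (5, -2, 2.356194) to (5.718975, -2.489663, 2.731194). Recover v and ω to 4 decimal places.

Δθ = 2.731194 − 2.356194 = 0.375000
ω = Δθ/dt = 0.375000/0.5 = 0.7500
R = Δx/(sin θ' − sin θ) = -2.3333
v = R·ω = -2.3333·0.7500 = -1.7500

v = -1.7500, ω = 0.7500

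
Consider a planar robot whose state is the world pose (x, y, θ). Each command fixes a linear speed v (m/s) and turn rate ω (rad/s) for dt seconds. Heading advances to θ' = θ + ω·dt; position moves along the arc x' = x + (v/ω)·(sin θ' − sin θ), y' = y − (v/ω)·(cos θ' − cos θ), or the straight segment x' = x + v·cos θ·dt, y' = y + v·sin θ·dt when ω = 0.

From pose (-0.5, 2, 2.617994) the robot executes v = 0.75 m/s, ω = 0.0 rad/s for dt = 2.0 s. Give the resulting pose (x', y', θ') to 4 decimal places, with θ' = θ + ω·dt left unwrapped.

θ' = 2.6180 + 0.0·2.0 = 2.6180
ω = 0 → straight: x' = -0.5 + 0.75·cos(2.6180)·2.0 = -1.7990
y' = 2 + 0.75·sin(2.6180)·2.0 = 2.7500

(-1.7990, 2.7500, 2.6180)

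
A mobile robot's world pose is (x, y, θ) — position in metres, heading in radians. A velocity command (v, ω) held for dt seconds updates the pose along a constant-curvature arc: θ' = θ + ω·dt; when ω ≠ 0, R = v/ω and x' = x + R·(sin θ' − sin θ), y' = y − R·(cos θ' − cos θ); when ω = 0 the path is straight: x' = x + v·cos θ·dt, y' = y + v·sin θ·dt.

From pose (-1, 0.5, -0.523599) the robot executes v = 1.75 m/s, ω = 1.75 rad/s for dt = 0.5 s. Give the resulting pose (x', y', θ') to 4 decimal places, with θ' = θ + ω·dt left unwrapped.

θ' = -0.5236 + 1.75·0.5 = 0.3514
R = v/ω = 1.75/1.75 = 1.0000
x' = -1 + 1.0000·(sin 0.3514 − sin -0.5236) = -0.1558
y' = 0.5 − 1.0000·(cos 0.3514 − cos -0.5236) = 0.4271

(-0.1558, 0.4271, 0.3514)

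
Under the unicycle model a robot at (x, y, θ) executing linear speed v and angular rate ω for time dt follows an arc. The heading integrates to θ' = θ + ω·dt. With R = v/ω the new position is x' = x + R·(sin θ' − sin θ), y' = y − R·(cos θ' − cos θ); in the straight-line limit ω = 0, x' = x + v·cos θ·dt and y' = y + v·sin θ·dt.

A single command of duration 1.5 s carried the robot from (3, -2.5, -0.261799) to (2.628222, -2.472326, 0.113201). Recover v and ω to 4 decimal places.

v = -0.2500, ω = 0.2500

Δθ = 0.113201 − -0.261799 = 0.375000
ω = Δθ/dt = 0.375000/1.5 = 0.2500
R = Δx/(sin θ' − sin θ) = -1.0000
v = R·ω = -1.0000·0.2500 = -0.2500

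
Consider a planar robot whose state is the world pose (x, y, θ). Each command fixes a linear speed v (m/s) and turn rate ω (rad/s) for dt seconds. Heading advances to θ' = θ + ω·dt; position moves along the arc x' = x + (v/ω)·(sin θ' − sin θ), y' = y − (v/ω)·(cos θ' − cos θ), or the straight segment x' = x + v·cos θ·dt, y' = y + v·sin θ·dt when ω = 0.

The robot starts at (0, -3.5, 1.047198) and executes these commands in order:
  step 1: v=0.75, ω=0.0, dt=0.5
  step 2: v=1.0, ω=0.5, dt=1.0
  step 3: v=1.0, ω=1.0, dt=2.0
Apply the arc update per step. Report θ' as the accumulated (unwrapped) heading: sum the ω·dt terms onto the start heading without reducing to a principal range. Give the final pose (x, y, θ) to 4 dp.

step 1: θ'=1.0472 (straight) → pose (0.1875, -3.1752, 1.0472)
step 2: θ'=1.5472 (R=2.0000) → pose (0.4549, -2.2224, 1.5472)
step 3: θ'=3.5472 (R=1.0000) → pose (-0.9394, -1.2800, 3.5472)

(-0.9394, -1.2800, 3.5472)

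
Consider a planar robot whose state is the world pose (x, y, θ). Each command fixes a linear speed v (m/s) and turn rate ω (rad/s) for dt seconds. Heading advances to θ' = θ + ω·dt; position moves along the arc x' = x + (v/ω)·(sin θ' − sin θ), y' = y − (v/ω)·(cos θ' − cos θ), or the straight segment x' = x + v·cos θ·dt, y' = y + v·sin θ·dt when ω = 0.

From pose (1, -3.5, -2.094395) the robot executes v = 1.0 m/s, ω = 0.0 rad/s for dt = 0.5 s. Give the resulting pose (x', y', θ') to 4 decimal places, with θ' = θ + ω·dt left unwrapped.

(0.7500, -3.9330, -2.0944)

θ' = -2.0944 + 0.0·0.5 = -2.0944
ω = 0 → straight: x' = 1 + 1.0·cos(-2.0944)·0.5 = 0.7500
y' = -3.5 + 1.0·sin(-2.0944)·0.5 = -3.9330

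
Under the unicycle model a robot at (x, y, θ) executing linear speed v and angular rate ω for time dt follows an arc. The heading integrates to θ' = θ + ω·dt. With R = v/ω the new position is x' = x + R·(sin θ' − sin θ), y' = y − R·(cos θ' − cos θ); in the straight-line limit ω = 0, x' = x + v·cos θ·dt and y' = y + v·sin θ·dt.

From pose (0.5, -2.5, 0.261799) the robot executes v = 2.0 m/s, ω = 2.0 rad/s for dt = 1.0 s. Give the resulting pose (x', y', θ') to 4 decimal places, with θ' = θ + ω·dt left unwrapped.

θ' = 0.2618 + 2.0·1.0 = 2.2618
R = v/ω = 2.0/2.0 = 1.0000
x' = 0.5 + 1.0000·(sin 2.2618 − sin 0.2618) = 1.0118
y' = -2.5 − 1.0000·(cos 2.2618 − cos 0.2618) = -0.8968

(1.0118, -0.8968, 2.2618)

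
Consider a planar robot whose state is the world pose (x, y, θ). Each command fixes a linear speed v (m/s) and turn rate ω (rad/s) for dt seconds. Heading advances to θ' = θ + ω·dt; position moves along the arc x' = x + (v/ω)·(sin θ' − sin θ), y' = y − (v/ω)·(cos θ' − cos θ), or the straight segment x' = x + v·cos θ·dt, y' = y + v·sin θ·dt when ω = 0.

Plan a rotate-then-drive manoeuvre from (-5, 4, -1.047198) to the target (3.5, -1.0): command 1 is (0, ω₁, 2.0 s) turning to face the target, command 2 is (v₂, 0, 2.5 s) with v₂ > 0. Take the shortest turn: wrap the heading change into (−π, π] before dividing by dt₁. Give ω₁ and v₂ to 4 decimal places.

ω₁ = 0.2577, v₂ = 3.9446

heading to target = atan2(-1−4, 3.5−-5) = -0.5317
Δθ = wrap(-0.5317 − -1.0472) = 0.5155; ω₁ = Δθ/dt₁ = 0.2577
distance = √((3.5−-5)² + (-1−4)²) = 9.8615; v₂ = distance/dt₂ = 3.9446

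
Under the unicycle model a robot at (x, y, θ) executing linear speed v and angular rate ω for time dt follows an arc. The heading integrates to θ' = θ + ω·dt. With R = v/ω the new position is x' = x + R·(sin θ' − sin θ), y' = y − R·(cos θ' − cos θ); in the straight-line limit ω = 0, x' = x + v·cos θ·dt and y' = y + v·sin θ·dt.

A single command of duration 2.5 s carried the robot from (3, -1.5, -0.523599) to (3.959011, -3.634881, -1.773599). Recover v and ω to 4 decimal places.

v = 1.0000, ω = -0.5000

Δθ = -1.773599 − -0.523599 = -1.250000
ω = Δθ/dt = -1.250000/2.5 = -0.5000
R = −Δy/(cos θ' − cos θ) = -2.0000
v = R·ω = -2.0000·-0.5000 = 1.0000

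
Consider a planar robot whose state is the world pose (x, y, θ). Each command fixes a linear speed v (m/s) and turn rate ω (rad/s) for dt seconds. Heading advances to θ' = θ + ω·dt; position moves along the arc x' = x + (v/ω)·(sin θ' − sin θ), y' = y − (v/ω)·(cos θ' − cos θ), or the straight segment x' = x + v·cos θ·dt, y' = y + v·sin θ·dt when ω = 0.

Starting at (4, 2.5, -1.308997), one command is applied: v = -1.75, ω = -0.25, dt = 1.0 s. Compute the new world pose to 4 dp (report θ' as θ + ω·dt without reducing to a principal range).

θ' = -1.3090 + -0.25·1.0 = -1.5590
R = v/ω = -1.75/-0.25 = 7.0000
x' = 4 + 7.0000·(sin -1.5590 − sin -1.3090) = 3.7620
y' = 2.5 − 7.0000·(cos -1.5590 − cos -1.3090) = 4.2291

(3.7620, 4.2291, -1.5590)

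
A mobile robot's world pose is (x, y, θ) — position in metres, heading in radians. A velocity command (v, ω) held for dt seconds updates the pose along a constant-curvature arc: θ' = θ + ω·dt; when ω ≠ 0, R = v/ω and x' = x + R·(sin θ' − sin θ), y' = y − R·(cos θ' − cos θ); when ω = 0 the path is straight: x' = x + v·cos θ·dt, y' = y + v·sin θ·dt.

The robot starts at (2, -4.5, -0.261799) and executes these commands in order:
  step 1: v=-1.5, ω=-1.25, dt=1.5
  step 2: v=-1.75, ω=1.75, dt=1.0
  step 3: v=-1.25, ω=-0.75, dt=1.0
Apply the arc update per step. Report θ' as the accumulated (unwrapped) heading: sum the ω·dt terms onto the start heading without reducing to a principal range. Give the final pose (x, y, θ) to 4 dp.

step 1: θ'=-2.1368 (R=1.2000) → pose (1.2977, -2.6974, -2.1368)
step 2: θ'=-0.3868 (R=-1.0000) → pose (0.8309, -1.2350, -0.3868)
step 3: θ'=-1.1368 (R=1.6667) → pose (-0.0525, -0.3923, -1.1368)

(-0.0525, -0.3923, -1.1368)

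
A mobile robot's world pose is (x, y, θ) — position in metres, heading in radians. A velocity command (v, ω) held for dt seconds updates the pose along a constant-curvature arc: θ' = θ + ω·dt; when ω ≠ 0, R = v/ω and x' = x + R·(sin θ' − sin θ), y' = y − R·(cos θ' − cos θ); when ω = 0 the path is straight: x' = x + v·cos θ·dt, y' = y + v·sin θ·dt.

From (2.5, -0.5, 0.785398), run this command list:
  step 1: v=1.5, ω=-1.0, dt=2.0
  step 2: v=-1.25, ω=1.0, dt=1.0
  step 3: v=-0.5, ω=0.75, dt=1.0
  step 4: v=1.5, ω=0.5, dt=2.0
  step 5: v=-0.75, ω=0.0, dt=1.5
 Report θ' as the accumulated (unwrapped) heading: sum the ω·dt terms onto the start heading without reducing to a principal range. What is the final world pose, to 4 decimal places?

(5.0068, 1.0196, 1.5354)

step 1: θ'=-1.2146 (R=-1.5000) → pose (4.9665, -1.0376, -1.2146)
step 2: θ'=-0.2146 (R=-1.2500) → pose (4.0612, -0.2522, -0.2146)
step 3: θ'=0.5354 (R=-0.6667) → pose (3.5791, -0.3302, 0.5354)
step 4: θ'=1.5354 (R=3.0000) → pose (5.0466, 2.1439, 1.5354)
step 5: θ'=1.5354 (straight) → pose (5.0068, 1.0196, 1.5354)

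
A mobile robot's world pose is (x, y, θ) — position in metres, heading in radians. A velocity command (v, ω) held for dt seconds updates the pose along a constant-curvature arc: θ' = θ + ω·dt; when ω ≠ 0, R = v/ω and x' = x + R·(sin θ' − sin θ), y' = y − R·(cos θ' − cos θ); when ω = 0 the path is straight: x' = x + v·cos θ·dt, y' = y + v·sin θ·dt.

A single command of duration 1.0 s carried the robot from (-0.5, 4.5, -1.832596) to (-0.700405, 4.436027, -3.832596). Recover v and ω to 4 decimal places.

v = 0.2500, ω = -2.0000

Δθ = -3.832596 − -1.832596 = -2.000000
ω = Δθ/dt = -2.000000/1.0 = -2.0000
R = Δx/(sin θ' − sin θ) = -0.1250
v = R·ω = -0.1250·-2.0000 = 0.2500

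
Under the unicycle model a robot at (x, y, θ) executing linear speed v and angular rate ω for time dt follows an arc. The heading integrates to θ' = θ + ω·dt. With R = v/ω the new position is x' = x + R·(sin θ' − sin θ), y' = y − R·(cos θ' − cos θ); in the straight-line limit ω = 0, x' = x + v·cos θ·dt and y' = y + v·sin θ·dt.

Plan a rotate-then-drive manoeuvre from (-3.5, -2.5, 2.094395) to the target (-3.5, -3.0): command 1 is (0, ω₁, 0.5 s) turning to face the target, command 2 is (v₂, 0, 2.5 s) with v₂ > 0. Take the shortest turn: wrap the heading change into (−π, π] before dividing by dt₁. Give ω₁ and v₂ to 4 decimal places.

heading to target = atan2(-3−-2.5, -3.5−-3.5) = -1.5708
Δθ = wrap(-1.5708 − 2.0944) = 2.6180; ω₁ = Δθ/dt₁ = 5.2360
distance = √((-3.5−-3.5)² + (-3−-2.5)²) = 0.5000; v₂ = distance/dt₂ = 0.2000

ω₁ = 5.2360, v₂ = 0.2000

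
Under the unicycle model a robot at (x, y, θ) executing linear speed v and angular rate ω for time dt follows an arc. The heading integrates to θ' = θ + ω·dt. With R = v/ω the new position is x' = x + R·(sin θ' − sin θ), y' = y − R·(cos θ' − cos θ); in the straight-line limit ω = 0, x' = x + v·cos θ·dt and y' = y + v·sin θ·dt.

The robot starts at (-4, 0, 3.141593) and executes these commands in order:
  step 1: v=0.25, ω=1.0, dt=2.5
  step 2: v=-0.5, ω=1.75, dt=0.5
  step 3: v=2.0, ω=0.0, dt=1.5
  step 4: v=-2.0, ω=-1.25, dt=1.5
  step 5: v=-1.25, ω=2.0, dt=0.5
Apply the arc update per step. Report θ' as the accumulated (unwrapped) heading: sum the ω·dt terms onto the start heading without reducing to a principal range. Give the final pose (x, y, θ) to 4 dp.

step 1: θ'=5.6416 (R=0.2500) → pose (-4.1496, -0.4503, 5.6416)
step 2: θ'=6.5166 (R=-0.2857) → pose (-4.3867, -0.4012, 6.5166)
step 3: θ'=6.5166 (straight) → pose (-1.4680, 0.2927, 6.5166)
step 4: θ'=4.6416 (R=1.6000) → pose (-3.4341, 1.9625, 4.6416)
step 5: θ'=5.6416 (R=-0.6250) → pose (-3.6835, 2.5074, 5.6416)

(-3.6835, 2.5074, 5.6416)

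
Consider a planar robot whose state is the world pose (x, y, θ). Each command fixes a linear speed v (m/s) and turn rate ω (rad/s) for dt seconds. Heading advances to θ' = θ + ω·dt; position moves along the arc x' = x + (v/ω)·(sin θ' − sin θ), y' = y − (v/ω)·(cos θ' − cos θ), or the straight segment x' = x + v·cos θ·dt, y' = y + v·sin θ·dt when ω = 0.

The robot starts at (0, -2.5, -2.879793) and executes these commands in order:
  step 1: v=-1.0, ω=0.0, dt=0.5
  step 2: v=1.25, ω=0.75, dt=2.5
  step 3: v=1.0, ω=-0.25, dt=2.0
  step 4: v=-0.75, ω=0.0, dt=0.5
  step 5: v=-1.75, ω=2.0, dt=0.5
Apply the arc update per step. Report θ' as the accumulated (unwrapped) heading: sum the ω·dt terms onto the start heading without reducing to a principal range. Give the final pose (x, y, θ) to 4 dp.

step 1: θ'=-2.8798 (straight) → pose (0.4830, -2.3706, -2.8798)
step 2: θ'=-1.0048 (R=1.6667) → pose (-0.4924, -4.8742, -1.0048)
step 3: θ'=-1.5048 (R=-4.0000) → pose (0.1227, -6.7555, -1.5048)
step 4: θ'=-1.5048 (straight) → pose (0.0979, -6.3813, -1.5048)
step 5: θ'=-0.5048 (R=-0.8750) → pose (-0.3520, -5.6731, -0.5048)

(-0.3520, -5.6731, -0.5048)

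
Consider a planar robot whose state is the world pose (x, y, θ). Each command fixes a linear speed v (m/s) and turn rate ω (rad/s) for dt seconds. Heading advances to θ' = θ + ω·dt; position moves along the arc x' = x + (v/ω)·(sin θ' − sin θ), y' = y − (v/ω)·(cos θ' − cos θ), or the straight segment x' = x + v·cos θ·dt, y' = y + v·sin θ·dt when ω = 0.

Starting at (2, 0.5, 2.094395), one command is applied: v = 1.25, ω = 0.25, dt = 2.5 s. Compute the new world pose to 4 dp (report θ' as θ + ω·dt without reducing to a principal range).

θ' = 2.0944 + 0.25·2.5 = 2.7194
R = v/ω = 1.25/0.25 = 5.0000
x' = 2 + 5.0000·(sin 2.7194 − sin 2.0944) = -0.2813
y' = 0.5 − 5.0000·(cos 2.7194 − cos 2.0944) = 2.5610

(-0.2813, 2.5610, 2.7194)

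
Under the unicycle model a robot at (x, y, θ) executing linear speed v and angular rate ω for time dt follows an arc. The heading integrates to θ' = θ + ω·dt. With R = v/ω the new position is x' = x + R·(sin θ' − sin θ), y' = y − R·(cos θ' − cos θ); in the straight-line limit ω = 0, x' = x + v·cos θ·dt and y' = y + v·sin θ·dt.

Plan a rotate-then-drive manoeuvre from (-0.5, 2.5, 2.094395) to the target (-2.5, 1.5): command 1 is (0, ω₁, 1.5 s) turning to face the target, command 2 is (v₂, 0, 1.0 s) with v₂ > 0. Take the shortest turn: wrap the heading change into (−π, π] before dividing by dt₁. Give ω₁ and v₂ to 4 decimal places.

heading to target = atan2(1.5−2.5, -2.5−-0.5) = -2.6779
Δθ = wrap(-2.6779 − 2.0944) = 1.5108; ω₁ = Δθ/dt₁ = 1.0072
distance = √((-2.5−-0.5)² + (1.5−2.5)²) = 2.2361; v₂ = distance/dt₂ = 2.2361

ω₁ = 1.0072, v₂ = 2.2361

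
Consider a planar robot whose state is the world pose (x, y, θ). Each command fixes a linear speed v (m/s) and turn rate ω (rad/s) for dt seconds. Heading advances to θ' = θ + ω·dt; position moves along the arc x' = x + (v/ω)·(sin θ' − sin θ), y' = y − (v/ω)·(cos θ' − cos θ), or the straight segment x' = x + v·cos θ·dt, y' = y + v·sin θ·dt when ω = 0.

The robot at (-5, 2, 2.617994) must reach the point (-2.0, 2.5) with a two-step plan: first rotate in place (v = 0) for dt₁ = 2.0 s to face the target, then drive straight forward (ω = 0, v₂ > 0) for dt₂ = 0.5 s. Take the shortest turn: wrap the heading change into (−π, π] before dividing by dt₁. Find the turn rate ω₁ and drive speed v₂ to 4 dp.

heading to target = atan2(2.5−2, -2−-5) = 0.1651
Δθ = wrap(0.1651 − 2.6180) = -2.4528; ω₁ = Δθ/dt₁ = -1.2264
distance = √((-2−-5)² + (2.5−2)²) = 3.0414; v₂ = distance/dt₂ = 6.0828

ω₁ = -1.2264, v₂ = 6.0828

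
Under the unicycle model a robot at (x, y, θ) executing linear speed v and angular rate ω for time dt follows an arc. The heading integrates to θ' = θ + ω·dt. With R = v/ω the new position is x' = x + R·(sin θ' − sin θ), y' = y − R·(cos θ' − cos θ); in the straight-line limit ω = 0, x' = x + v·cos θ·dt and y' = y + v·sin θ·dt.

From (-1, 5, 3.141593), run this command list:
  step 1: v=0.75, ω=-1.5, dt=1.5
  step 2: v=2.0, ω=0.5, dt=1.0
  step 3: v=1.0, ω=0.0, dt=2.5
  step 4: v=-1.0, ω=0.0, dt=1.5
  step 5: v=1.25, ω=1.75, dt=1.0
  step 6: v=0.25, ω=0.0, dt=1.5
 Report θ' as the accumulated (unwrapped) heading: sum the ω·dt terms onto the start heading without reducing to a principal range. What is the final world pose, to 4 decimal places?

(-1.4650, 9.4394, 3.1416)

step 1: θ'=0.8916 (R=-0.5000) → pose (-1.3890, 5.8141, 0.8916)
step 2: θ'=1.3916 (R=4.0000) → pose (-0.5654, 7.6138, 1.3916)
step 3: θ'=1.3916 (straight) → pose (-0.1198, 10.0738, 1.3916)
step 4: θ'=1.3916 (straight) → pose (-0.3871, 8.5978, 1.3916)
step 5: θ'=3.1416 (R=0.7143) → pose (-1.0900, 9.4394, 3.1416)
step 6: θ'=3.1416 (straight) → pose (-1.4650, 9.4394, 3.1416)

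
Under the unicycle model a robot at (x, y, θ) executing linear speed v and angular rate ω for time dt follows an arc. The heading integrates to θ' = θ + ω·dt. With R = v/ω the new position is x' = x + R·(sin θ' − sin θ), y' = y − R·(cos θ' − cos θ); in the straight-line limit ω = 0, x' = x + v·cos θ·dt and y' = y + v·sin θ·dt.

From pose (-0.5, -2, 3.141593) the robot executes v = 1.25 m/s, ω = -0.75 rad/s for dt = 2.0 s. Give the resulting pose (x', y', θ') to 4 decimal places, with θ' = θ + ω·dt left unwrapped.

θ' = 3.1416 + -0.75·2.0 = 1.6416
R = v/ω = 1.25/-0.75 = -1.6667
x' = -0.5 + -1.6667·(sin 1.6416 − sin 3.1416) = -2.1625
y' = -2 − -1.6667·(cos 1.6416 − cos 3.1416) = -0.4512

(-2.1625, -0.4512, 1.6416)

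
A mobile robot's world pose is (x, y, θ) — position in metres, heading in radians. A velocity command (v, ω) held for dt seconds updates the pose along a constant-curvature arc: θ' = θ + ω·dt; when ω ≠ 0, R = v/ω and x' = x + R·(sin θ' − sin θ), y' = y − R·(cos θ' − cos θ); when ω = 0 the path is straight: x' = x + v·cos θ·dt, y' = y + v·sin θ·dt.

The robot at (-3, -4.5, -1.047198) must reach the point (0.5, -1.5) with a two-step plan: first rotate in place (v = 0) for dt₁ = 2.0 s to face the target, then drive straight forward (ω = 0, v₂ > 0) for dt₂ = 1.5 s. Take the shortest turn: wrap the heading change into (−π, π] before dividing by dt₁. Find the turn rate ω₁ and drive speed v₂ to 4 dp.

heading to target = atan2(-1.5−-4.5, 0.5−-3) = 0.7086
Δθ = wrap(0.7086 − -1.0472) = 1.7558; ω₁ = Δθ/dt₁ = 0.8779
distance = √((0.5−-3)² + (-1.5−-4.5)²) = 4.6098; v₂ = distance/dt₂ = 3.0732

ω₁ = 0.8779, v₂ = 3.0732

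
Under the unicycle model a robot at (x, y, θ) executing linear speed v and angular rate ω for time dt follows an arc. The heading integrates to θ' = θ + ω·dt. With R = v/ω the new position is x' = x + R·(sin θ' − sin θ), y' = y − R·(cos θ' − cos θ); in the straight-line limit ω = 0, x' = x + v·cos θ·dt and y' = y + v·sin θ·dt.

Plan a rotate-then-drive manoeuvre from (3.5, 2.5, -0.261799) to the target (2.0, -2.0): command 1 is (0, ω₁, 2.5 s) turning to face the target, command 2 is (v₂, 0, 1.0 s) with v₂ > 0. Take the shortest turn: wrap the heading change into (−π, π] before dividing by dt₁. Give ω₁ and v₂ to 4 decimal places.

ω₁ = -0.6523, v₂ = 4.7434

heading to target = atan2(-2−2.5, 2−3.5) = -1.8925
Δθ = wrap(-1.8925 − -0.2618) = -1.6307; ω₁ = Δθ/dt₁ = -0.6523
distance = √((2−3.5)² + (-2−2.5)²) = 4.7434; v₂ = distance/dt₂ = 4.7434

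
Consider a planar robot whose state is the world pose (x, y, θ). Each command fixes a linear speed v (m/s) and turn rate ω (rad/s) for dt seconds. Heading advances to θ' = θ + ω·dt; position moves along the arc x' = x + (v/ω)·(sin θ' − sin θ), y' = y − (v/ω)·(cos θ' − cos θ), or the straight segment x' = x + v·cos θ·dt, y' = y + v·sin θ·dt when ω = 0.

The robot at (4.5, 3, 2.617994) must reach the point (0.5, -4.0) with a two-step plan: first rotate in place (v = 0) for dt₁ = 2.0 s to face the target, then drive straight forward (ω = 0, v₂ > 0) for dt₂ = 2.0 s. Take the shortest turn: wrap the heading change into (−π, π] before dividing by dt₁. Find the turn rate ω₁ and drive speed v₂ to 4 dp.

ω₁ = 0.7876, v₂ = 4.0311

heading to target = atan2(-4−3, 0.5−4.5) = -2.0899
Δθ = wrap(-2.0899 − 2.6180) = 1.5752; ω₁ = Δθ/dt₁ = 0.7876
distance = √((0.5−4.5)² + (-4−3)²) = 8.0623; v₂ = distance/dt₂ = 4.0311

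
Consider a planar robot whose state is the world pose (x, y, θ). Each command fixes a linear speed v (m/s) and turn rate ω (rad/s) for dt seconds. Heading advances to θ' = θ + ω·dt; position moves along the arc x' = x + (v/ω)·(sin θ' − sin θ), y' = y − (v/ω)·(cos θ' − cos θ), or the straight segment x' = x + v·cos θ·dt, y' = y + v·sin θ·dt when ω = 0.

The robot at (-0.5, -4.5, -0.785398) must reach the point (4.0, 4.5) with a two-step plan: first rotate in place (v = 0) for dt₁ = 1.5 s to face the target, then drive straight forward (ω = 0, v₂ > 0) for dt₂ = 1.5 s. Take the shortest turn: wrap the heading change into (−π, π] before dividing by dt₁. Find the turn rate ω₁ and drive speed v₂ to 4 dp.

heading to target = atan2(4.5−-4.5, 4−-0.5) = 1.1071
Δθ = wrap(1.1071 − -0.7854) = 1.8925; ω₁ = Δθ/dt₁ = 1.2617
distance = √((4−-0.5)² + (4.5−-4.5)²) = 10.0623; v₂ = distance/dt₂ = 6.7082

ω₁ = 1.2617, v₂ = 6.7082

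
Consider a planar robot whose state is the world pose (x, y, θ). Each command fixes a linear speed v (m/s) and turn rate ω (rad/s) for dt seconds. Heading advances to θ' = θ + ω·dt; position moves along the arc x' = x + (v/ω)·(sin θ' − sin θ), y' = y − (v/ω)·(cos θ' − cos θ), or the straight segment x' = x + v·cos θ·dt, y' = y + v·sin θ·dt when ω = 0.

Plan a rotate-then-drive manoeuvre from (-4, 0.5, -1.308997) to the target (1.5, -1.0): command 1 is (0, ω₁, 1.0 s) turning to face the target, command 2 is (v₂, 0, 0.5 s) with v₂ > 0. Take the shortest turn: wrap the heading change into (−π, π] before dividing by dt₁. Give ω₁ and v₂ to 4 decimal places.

ω₁ = 1.0427, v₂ = 11.4018

heading to target = atan2(-1−0.5, 1.5−-4) = -0.2663
Δθ = wrap(-0.2663 − -1.3090) = 1.0427; ω₁ = Δθ/dt₁ = 1.0427
distance = √((1.5−-4)² + (-1−0.5)²) = 5.7009; v₂ = distance/dt₂ = 11.4018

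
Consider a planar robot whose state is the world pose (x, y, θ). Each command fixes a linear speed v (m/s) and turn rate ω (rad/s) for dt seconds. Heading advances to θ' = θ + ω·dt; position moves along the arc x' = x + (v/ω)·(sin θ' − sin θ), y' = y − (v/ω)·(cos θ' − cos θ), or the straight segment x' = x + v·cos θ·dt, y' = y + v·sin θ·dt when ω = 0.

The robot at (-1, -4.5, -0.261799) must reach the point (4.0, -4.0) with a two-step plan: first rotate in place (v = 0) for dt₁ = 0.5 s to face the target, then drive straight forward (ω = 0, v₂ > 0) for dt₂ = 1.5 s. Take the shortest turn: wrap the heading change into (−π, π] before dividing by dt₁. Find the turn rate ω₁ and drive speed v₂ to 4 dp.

heading to target = atan2(-4−-4.5, 4−-1) = 0.0997
Δθ = wrap(0.0997 − -0.2618) = 0.3615; ω₁ = Δθ/dt₁ = 0.7229
distance = √((4−-1)² + (-4−-4.5)²) = 5.0249; v₂ = distance/dt₂ = 3.3500

ω₁ = 0.7229, v₂ = 3.3500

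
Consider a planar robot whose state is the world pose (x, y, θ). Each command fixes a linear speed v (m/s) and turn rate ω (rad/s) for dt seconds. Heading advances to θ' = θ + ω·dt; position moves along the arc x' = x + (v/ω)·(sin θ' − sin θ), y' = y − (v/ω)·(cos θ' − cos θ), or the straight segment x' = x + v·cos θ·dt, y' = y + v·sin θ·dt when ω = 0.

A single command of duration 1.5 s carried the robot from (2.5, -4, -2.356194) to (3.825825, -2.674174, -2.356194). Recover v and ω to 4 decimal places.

Δθ = -2.356194 − -2.356194 = 0.000000
ω = Δθ/dt = 0.000000/1.5 = 0.0000
ω = 0 → v = (Δx·cos θ + Δy·sin θ)/dt = -1.2500

v = -1.2500, ω = 0.0000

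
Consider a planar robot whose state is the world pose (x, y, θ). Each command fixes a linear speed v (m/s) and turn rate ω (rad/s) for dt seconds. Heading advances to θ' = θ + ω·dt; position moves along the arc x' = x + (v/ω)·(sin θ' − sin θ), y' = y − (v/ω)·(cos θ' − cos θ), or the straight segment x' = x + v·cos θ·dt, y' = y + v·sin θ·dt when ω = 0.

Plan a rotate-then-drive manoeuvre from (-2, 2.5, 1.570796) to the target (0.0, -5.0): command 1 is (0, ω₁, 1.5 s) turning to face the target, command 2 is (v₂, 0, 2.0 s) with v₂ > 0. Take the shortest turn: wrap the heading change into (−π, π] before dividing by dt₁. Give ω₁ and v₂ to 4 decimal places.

heading to target = atan2(-5−2.5, 0−-2) = -1.3102
Δθ = wrap(-1.3102 − 1.5708) = -2.8810; ω₁ = Δθ/dt₁ = -1.9207
distance = √((0−-2)² + (-5−2.5)²) = 7.7621; v₂ = distance/dt₂ = 3.8810

ω₁ = -1.9207, v₂ = 3.8810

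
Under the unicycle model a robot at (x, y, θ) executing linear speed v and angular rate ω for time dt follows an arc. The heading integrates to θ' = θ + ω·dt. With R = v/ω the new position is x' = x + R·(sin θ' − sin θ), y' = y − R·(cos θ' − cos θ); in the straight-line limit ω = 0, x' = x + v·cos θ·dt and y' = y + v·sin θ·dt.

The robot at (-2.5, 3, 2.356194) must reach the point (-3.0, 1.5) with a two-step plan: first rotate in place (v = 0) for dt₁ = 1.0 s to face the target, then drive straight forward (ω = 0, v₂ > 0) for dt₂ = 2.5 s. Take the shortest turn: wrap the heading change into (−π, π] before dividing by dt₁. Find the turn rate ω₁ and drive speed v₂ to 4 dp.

ω₁ = 2.0344, v₂ = 0.6325

heading to target = atan2(1.5−3, -3−-2.5) = -1.8925
Δθ = wrap(-1.8925 − 2.3562) = 2.0344; ω₁ = Δθ/dt₁ = 2.0344
distance = √((-3−-2.5)² + (1.5−3)²) = 1.5811; v₂ = distance/dt₂ = 0.6325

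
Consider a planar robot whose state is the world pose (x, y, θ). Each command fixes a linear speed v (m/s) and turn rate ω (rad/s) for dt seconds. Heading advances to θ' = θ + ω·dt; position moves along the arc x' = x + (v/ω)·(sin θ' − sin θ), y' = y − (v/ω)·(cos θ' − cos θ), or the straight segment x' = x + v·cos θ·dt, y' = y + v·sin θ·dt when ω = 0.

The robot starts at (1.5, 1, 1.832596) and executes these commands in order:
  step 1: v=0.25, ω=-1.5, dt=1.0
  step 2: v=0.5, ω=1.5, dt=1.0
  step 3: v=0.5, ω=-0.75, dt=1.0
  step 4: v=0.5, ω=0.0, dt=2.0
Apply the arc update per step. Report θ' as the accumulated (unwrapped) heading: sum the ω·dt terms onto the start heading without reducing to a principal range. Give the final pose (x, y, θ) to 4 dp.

step 1: θ'=0.3326 (R=-0.1667) → pose (1.6066, 1.2007, 0.3326)
step 2: θ'=1.8326 (R=0.3333) → pose (1.8197, 1.6020, 1.8326)
step 3: θ'=1.0826 (R=-0.6667) → pose (1.8749, 2.0872, 1.0826)
step 4: θ'=1.0826 (straight) → pose (2.3439, 2.9704, 1.0826)

(2.3439, 2.9704, 1.0826)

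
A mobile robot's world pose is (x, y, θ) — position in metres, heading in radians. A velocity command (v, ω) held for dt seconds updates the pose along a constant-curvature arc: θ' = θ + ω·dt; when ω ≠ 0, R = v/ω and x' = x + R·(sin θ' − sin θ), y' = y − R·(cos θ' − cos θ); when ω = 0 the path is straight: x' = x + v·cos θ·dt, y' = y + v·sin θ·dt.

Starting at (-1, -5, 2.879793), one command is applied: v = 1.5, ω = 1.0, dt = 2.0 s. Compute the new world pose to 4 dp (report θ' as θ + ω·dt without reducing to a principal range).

θ' = 2.8798 + 1.0·2.0 = 4.8798
R = v/ω = 1.5/1.0 = 1.5000
x' = -1 + 1.5000·(sin 4.8798 − sin 2.8798) = -2.8673
y' = -5 − 1.5000·(cos 4.8798 − cos 2.8798) = -6.6988

(-2.8673, -6.6988, 4.8798)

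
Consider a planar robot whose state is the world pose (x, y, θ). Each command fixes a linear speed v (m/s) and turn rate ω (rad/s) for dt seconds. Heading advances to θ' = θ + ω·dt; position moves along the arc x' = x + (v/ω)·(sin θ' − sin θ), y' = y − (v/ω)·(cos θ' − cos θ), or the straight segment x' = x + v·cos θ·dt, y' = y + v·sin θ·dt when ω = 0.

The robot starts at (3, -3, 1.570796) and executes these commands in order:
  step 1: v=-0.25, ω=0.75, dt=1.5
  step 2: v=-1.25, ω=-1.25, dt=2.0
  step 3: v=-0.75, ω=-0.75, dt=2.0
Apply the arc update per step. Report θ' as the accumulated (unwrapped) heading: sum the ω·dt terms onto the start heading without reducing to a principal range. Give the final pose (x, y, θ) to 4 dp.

(1.7938, -4.4665, -1.3042)

step 1: θ'=2.6958 (R=-0.3333) → pose (3.1896, -3.3008, 2.6958)
step 2: θ'=0.1958 (R=1.0000) → pose (2.9530, -5.1839, 0.1958)
step 3: θ'=-1.3042 (R=1.0000) → pose (1.7938, -4.4665, -1.3042)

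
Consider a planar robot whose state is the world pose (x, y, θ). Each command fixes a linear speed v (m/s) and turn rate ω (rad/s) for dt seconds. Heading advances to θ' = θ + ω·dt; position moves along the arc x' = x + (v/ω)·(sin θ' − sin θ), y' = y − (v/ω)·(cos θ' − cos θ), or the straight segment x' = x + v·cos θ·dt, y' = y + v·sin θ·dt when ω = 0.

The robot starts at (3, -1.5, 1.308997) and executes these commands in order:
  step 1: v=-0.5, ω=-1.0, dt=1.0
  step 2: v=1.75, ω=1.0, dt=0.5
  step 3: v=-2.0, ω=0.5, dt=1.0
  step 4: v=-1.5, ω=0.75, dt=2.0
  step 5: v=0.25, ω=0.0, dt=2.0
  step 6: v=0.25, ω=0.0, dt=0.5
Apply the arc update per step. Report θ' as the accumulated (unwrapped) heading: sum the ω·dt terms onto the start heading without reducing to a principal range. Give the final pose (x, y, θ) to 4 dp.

(3.1220, -5.3173, 2.8090)

step 1: θ'=0.3090 (R=0.5000) → pose (2.6691, -1.8469, 0.3090)
step 2: θ'=0.8090 (R=1.7500) → pose (3.4032, -1.3877, 0.8090)
step 3: θ'=1.3090 (R=-4.0000) → pose (2.4339, -3.1133, 1.3090)
step 4: θ'=2.8090 (R=-2.0000) → pose (3.7127, -5.5213, 2.8090)
step 5: θ'=2.8090 (straight) → pose (3.2401, -5.3581, 2.8090)
step 6: θ'=2.8090 (straight) → pose (3.1220, -5.3173, 2.8090)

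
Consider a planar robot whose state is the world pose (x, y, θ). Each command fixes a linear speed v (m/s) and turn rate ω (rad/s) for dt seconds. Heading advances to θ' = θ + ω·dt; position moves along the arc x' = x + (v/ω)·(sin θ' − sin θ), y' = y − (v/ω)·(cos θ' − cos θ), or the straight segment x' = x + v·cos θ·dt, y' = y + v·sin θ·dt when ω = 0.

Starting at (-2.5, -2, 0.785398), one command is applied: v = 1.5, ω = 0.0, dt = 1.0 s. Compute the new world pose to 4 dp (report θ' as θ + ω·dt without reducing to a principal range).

θ' = 0.7854 + 0.0·1.0 = 0.7854
ω = 0 → straight: x' = -2.5 + 1.5·cos(0.7854)·1.0 = -1.4393
y' = -2 + 1.5·sin(0.7854)·1.0 = -0.9393

(-1.4393, -0.9393, 0.7854)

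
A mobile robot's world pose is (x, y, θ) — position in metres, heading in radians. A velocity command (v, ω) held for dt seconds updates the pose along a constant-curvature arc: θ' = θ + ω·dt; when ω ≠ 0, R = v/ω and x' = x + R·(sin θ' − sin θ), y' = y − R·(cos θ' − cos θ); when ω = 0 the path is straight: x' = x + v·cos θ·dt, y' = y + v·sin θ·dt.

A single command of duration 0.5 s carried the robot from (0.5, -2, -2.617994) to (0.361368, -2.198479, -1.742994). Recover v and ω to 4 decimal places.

Δθ = -1.742994 − -2.617994 = 0.875000
ω = Δθ/dt = 0.875000/0.5 = 1.7500
R = −Δy/(cos θ' − cos θ) = 0.2857
v = R·ω = 0.2857·1.7500 = 0.5000

v = 0.5000, ω = 1.7500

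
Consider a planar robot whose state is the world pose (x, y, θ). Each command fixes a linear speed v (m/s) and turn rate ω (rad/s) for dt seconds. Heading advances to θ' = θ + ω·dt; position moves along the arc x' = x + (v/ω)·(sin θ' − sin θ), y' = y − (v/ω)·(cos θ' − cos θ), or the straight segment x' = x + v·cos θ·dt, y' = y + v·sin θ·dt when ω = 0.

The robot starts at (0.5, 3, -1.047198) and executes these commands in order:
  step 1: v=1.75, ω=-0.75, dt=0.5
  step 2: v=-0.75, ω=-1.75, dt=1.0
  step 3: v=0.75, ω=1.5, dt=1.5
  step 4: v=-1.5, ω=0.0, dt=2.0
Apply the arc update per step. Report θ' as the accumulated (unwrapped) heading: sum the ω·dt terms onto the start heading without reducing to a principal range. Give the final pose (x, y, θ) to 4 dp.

(-1.0021, 4.2596, -0.9222)

step 1: θ'=-1.4222 (R=-2.3333) → pose (0.7869, 2.1788, -1.4222)
step 2: θ'=-3.1722 (R=0.4286) → pose (1.2239, 2.6706, -3.1722)
step 3: θ'=-0.9222 (R=0.5000) → pose (0.8101, 1.8688, -0.9222)
step 4: θ'=-0.9222 (straight) → pose (-1.0021, 4.2596, -0.9222)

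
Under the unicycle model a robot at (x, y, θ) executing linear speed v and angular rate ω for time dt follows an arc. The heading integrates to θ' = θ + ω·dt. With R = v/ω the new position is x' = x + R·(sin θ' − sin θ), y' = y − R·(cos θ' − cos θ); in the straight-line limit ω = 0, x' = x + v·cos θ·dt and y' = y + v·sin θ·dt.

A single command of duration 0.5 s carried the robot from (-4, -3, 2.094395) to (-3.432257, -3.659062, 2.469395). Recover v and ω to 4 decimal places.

v = -1.7500, ω = 0.7500

Δθ = 2.469395 − 2.094395 = 0.375000
ω = Δθ/dt = 0.375000/0.5 = 0.7500
R = −Δy/(cos θ' − cos θ) = -2.3333
v = R·ω = -2.3333·0.7500 = -1.7500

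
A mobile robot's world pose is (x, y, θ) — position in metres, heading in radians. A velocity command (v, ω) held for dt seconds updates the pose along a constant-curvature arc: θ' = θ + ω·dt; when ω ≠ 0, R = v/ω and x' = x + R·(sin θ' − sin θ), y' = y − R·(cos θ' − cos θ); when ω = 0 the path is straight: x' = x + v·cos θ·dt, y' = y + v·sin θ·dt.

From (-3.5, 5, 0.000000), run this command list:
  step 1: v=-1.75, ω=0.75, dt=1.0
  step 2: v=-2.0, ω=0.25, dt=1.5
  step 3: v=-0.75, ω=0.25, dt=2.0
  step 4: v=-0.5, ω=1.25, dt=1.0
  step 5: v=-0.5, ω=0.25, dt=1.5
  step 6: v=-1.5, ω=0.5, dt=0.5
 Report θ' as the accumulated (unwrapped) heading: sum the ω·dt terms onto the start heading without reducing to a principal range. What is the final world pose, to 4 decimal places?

(-5.3792, 0.2637, 3.5000)

step 1: θ'=0.7500 (R=-2.3333) → pose (-5.0905, 4.3739, 0.7500)
step 2: θ'=1.1250 (R=-8.0000) → pose (-6.8555, 1.9698, 1.1250)
step 3: θ'=1.6250 (R=-3.0000) → pose (-7.1443, 0.5138, 1.6250)
step 4: θ'=2.8750 (R=-0.4000) → pose (-6.8503, 0.1496, 2.8750)
step 5: θ'=3.2500 (R=-2.0000) → pose (-6.1070, 0.0907, 3.2500)
step 6: θ'=3.5000 (R=-3.0000) → pose (-5.3792, 0.2637, 3.5000)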